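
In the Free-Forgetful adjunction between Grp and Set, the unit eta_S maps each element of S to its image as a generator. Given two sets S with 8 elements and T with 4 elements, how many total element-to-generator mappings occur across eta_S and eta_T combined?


The unit eta_X: X -> U(F(X)) of the Free-Forgetful adjunction
maps each element of X to a generator of F(X). For X = S + T (disjoint
union in Set), |S + T| = |S| + |T|.
Total mappings = 8 + 4 = 12.

12


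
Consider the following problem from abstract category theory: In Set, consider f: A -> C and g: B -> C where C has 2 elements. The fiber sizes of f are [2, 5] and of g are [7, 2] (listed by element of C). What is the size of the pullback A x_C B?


The pullback A x_C B consists of pairs (a, b) with f(a) = g(b).
For each element c in C, the fiber product has |f^-1(c)| * |g^-1(c)| elements.
Summing over C: 2 * 7 + 5 * 2
= 14 + 10 = 24

24


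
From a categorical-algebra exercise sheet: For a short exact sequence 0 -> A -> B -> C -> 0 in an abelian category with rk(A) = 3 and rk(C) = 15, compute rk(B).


For a short exact sequence 0 -> A -> B -> C -> 0,
rank is additive: rank(B) = rank(A) + rank(C).
rank(B) = 3 + 15 = 18

18


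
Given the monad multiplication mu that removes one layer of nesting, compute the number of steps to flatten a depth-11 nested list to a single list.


Each application of mu: T^2 -> T removes one layer of nesting.
Starting at depth 11 (i.e., T^11(X)), we need to reach T(X).
Number of mu applications = 11 - 1 = 10

10


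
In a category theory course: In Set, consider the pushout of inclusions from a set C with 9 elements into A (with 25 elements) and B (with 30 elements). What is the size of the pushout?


The pushout A +_C B identifies the images of C in A and B.
|A +_C B| = |A| + |B| - |C| (for injections).
= 25 + 30 - 9 = 46

46


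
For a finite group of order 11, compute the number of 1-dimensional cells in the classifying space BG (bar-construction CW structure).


In the bar-construction CW model of BG, the n-cells are indexed by
n-tuples [g_1|...|g_n] of non-identity elements of G (degenerate
simplices with some g_i = e do not contribute cells), so there are
(|G| - 1)^n n-cells.
For dim = 1 with |G| = 11:
cells = (11 - 1)^1 = 10^1 = 10

10


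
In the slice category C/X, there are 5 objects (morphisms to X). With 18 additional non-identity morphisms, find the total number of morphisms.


In the slice category C/X, objects are morphisms to X.
Identity morphisms: 5 (one per object of C/X).
Non-identity morphisms: 18.
Total = 5 + 18 = 23

23


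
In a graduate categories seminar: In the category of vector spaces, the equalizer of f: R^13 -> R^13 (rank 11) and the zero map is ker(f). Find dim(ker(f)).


The equalizer of f and the zero map is ker(f).
By the rank-nullity theorem: dim(ker(f)) = dim(domain) - rank(f).
dim(ker(f)) = 13 - 11 = 2

2


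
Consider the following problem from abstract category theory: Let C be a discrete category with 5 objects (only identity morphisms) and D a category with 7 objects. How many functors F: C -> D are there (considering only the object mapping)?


A functor from a discrete category C to D is determined by
where each object maps. Each of the 5 objects of C can map
to any of the 7 objects of D independently.
Number of functors = 7^5 = 16807

16807


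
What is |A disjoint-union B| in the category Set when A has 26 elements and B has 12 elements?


In Set, the coproduct A + B is the disjoint union.
|A + B| = |A| + |B| = 26 + 12 = 38

38


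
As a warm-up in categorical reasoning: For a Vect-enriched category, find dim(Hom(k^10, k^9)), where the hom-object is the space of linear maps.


In Vect-enriched categories, Hom(k^n, k^m) is the space of m x n matrices.
dim(Hom(k^10, k^9)) = 9 * 10 = 90

90


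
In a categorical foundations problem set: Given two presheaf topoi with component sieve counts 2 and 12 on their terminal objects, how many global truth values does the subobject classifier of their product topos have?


In a product of presheaf topoi E_1 x E_2, the subobject classifier
is Omega = Omega_1 x Omega_2 (componentwise), so
|Omega(top)| = |Omega_1(top_1)| * |Omega_2(top_2)|.
= 2 * 12 = 24.

24


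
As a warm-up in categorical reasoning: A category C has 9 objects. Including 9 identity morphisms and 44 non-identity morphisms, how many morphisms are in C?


Each object has an identity morphism, giving 9 identities.
Adding the 44 non-identity morphisms:
Total = 9 + 44 = 53

53


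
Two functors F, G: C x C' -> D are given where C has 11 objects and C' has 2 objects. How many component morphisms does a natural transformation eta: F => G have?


A natural transformation eta: F => G assigns one component morphism per
object of the domain category.
The domain is the product category C x C', so
|Ob(C x C')| = |Ob(C)| * |Ob(C')| = 11 * 2 = 22.
Therefore eta has 22 component morphisms.

22


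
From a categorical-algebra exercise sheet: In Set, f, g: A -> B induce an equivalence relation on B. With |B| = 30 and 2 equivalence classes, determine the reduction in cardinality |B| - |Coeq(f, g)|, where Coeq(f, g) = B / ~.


The coequalizer Coeq(f, g) = B / ~ has one element per equivalence class.
|B| = 30, |Coeq(f, g)| = 2.
|B| - |Coeq(f, g)| = 30 - 2 = 28.

28


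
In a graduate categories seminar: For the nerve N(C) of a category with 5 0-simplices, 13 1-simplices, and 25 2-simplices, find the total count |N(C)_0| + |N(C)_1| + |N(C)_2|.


The 2-skeleton of the nerve N(C) consists of simplices in dimensions 0, 1, 2:
  |N(C)_0| = 5 (objects)
  |N(C)_1| = 13 (morphisms)
  |N(C)_2| = 25 (composable pairs)
Total = 5 + 13 + 25 = 43

43


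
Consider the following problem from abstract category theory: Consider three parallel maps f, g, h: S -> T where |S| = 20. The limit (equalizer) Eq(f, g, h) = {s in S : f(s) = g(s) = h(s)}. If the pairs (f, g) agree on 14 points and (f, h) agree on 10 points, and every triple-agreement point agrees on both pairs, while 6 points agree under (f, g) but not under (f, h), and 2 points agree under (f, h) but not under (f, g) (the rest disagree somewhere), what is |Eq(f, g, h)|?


Eq(f, g, h) is the triple-agreement set: points in S where all three
maps take the same value. Using inclusion-exclusion on the pairwise data:
Pair (f, g) agrees on 14 points; pair (f, h) on 10 points.
Points agreeing under (f, g) but not (f, h) = 6; under (f, h) but not (f, g) = 2.
Triple-agreement = agreement-in-(f, g) minus points that agree under (f, g) but not (f, h):
|Eq(f, g, h)| = 14 - 6 = 8
(cross-check via (f, h): 10 - 2 = 8.)

8


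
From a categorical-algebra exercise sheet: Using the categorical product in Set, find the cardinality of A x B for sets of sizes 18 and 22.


In Set, the product A x B is the Cartesian product.
By the universal property, |A x B| = |A| * |B|.
|A x B| = 18 * 22 = 396

396


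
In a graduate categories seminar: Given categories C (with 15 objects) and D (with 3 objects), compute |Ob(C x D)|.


The product category C x D has objects that are pairs (c, d).
Number of pairs = |Ob(C)| * |Ob(D)| = 15 * 3 = 45

45


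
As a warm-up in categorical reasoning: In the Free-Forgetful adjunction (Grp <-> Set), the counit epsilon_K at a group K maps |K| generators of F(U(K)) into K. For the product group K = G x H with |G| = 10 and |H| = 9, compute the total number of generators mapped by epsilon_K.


The counit epsilon_K: F(U(K)) -> K of the Free-Forgetful adjunction
maps |K| generators of F(U(K)) into K. For K = G x H (the product group),
|G x H| = |G| * |H|.
Total generators mapped = 10 * 9 = 90.

90


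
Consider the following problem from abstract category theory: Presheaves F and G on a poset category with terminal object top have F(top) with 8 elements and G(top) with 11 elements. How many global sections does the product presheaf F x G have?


Global sections of a presheaf on a poset with terminal top satisfy
Gamma(H) ~ H(top). Presheaves admit pointwise products, so
(F x G)(top) = F(top) x G(top) (Cartesian product).
|Gamma(F x G)| = |F(top)| * |G(top)| = 8 * 11 = 88.

88


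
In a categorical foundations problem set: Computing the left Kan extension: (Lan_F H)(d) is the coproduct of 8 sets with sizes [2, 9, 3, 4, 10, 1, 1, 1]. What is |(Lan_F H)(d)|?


Pointwise, the left Kan extension (Lan_F H)(d) is the colimit, indexed
by the comma category (F downarrow d), of H composed with the
projection (F downarrow d) -> C. Here that colimit is given
as a coproduct (disjoint union) of sets, so its cardinality is the
sum of the sizes of the summands.
Coproduct of sets with sizes: 2 + 9 + 3 + 4 + 10 + 1 + 1 + 1
= 31

31


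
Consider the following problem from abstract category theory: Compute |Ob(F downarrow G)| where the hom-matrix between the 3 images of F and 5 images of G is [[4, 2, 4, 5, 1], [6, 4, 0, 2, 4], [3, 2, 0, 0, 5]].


Objects of (F downarrow G) are triples (a, b, h: F(a)->G(b)).
The count equals the sum of all entries in the hom-matrix.
sum(row 0) = 16
sum(row 1) = 16
sum(row 2) = 10
Grand total = 42

42


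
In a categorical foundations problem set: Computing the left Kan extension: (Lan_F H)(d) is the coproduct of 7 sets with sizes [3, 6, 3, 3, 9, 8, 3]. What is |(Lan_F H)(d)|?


Pointwise, the left Kan extension (Lan_F H)(d) is the colimit, indexed
by the comma category (F downarrow d), of H composed with the
projection (F downarrow d) -> C. Here that colimit is given
as a coproduct (disjoint union) of sets, so its cardinality is the
sum of the sizes of the summands.
Coproduct of sets with sizes: 3 + 6 + 3 + 3 + 9 + 8 + 3
= 35

35


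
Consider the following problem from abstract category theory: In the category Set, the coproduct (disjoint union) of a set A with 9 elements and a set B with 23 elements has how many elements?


In Set, the coproduct A + B is the disjoint union.
|A + B| = |A| + |B| = 9 + 23 = 32

32


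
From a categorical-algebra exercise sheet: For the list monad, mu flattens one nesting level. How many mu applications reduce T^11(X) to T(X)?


Each application of mu: T^2 -> T removes one layer of nesting.
Starting at depth 11 (i.e., T^11(X)), we need to reach T(X).
Number of mu applications = 11 - 1 = 10

10


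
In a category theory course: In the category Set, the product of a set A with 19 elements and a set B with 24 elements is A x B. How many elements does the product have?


In Set, the product A x B is the Cartesian product.
By the universal property, |A x B| = |A| * |B|.
|A x B| = 19 * 24 = 456

456


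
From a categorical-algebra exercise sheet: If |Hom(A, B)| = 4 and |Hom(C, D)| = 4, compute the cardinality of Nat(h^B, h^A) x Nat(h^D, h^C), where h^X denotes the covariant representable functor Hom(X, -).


By the Yoneda lemma, Nat(h^B, h^A) is isomorphic to Hom(A, B),
so |Nat(h^B, h^A)| = |Hom(A, B)| and |Nat(h^D, h^C)| = |Hom(C, D)|.
|Hom(A, B)| = 4, |Hom(C, D)| = 4.
|Nat(h^B, h^A) x Nat(h^D, h^C)| = 4 * 4 = 16

16


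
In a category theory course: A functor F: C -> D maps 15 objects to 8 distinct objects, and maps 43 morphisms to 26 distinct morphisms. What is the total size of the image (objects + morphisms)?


The image of F consists of distinct objects and distinct morphisms.
|Im(F)| on objects = 8
|Im(F)| on morphisms = 26
Total image cardinality = 8 + 26 = 34

34


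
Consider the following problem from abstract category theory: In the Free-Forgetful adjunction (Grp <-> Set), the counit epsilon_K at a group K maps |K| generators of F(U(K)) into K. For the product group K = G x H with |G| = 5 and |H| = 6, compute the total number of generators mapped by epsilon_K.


The counit epsilon_K: F(U(K)) -> K of the Free-Forgetful adjunction
maps |K| generators of F(U(K)) into K. For K = G x H (the product group),
|G x H| = |G| * |H|.
Total generators mapped = 5 * 6 = 30.

30


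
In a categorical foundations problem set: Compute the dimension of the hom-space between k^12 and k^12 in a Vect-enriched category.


In Vect-enriched categories, Hom(k^n, k^m) is the space of m x n matrices.
dim(Hom(k^12, k^12)) = 12 * 12 = 144

144


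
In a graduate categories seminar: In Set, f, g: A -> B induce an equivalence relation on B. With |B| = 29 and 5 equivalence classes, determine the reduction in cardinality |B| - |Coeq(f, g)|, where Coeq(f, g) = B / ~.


The coequalizer Coeq(f, g) = B / ~ has one element per equivalence class.
|B| = 29, |Coeq(f, g)| = 5.
|B| - |Coeq(f, g)| = 29 - 5 = 24.

24


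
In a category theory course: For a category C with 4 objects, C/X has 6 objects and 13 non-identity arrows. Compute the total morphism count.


In the slice category C/X, objects are morphisms to X.
Identity morphisms: 6 (one per object of C/X).
Non-identity morphisms: 13.
Total = 6 + 13 = 19

19


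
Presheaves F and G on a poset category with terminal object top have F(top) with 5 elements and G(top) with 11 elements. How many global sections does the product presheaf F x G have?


Global sections of a presheaf on a poset with terminal top satisfy
Gamma(H) ~ H(top). Presheaves admit pointwise products, so
(F x G)(top) = F(top) x G(top) (Cartesian product).
|Gamma(F x G)| = |F(top)| * |G(top)| = 5 * 11 = 55.

55


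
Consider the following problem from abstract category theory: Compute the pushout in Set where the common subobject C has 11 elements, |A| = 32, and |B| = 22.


The pushout A +_C B identifies the images of C in A and B.
|A +_C B| = |A| + |B| - |C| (for injections).
= 32 + 22 - 11 = 43

43


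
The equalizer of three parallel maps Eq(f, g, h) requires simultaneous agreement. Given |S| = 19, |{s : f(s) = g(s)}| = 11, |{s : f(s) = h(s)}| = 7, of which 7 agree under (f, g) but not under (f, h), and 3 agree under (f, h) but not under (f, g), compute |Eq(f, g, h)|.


Eq(f, g, h) is the triple-agreement set: points in S where all three
maps take the same value. Using inclusion-exclusion on the pairwise data:
Pair (f, g) agrees on 11 points; pair (f, h) on 7 points.
Points agreeing under (f, g) but not (f, h) = 7; under (f, h) but not (f, g) = 3.
Triple-agreement = agreement-in-(f, g) minus points that agree under (f, g) but not (f, h):
|Eq(f, g, h)| = 11 - 7 = 4
(cross-check via (f, h): 7 - 3 = 4.)

4


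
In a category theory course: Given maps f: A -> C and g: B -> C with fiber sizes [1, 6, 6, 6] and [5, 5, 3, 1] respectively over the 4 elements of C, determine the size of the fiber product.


The pullback A x_C B consists of pairs (a, b) with f(a) = g(b).
For each element c in C, the fiber product has |f^-1(c)| * |g^-1(c)| elements.
Summing over C: 1 * 5 + 6 * 5 + 6 * 3 + 6 * 1
= 5 + 30 + 18 + 6 = 59

59


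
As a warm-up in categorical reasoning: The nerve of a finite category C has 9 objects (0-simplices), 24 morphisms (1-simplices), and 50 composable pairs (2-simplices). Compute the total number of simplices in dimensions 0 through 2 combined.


The 2-skeleton of the nerve N(C) consists of simplices in dimensions 0, 1, 2:
  |N(C)_0| = 9 (objects)
  |N(C)_1| = 24 (morphisms)
  |N(C)_2| = 50 (composable pairs)
Total = 9 + 24 + 50 = 83

83


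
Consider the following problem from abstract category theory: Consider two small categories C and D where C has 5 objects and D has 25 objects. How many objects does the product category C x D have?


The product category C x D has objects that are pairs (c, d).
Number of pairs = |Ob(C)| * |Ob(D)| = 5 * 25 = 125

125


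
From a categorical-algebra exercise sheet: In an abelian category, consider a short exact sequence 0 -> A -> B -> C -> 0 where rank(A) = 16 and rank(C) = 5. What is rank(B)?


For a short exact sequence 0 -> A -> B -> C -> 0,
rank is additive: rank(B) = rank(A) + rank(C).
rank(B) = 16 + 5 = 21

21


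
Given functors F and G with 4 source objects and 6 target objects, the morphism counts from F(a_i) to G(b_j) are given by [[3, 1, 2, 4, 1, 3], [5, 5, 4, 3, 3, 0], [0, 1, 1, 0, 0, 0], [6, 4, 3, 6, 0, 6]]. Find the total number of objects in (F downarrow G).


Objects of (F downarrow G) are triples (a, b, h: F(a)->G(b)).
The count equals the sum of all entries in the hom-matrix.
sum(row 0) = 14
sum(row 1) = 20
sum(row 2) = 2
sum(row 3) = 25
Grand total = 61

61


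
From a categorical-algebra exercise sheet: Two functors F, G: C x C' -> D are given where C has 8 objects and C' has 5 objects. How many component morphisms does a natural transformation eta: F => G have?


A natural transformation eta: F => G assigns one component morphism per
object of the domain category.
The domain is the product category C x C', so
|Ob(C x C')| = |Ob(C)| * |Ob(C')| = 8 * 5 = 40.
Therefore eta has 40 component morphisms.

40


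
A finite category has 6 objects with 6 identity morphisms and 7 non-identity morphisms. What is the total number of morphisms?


Each object has an identity morphism, giving 6 identities.
Adding the 7 non-identity morphisms:
Total = 6 + 7 = 13

13


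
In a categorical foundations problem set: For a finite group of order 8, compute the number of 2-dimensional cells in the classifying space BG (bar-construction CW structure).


In the bar-construction CW model of BG, the n-cells are indexed by
n-tuples [g_1|...|g_n] of non-identity elements of G (degenerate
simplices with some g_i = e do not contribute cells), so there are
(|G| - 1)^n n-cells.
For dim = 2 with |G| = 8:
cells = (8 - 1)^2 = 7^2 = 49

49


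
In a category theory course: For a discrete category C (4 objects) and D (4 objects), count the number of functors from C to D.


A functor from a discrete category C to D is determined by
where each object maps. Each of the 4 objects of C can map
to any of the 4 objects of D independently.
Number of functors = 4^4 = 256

256


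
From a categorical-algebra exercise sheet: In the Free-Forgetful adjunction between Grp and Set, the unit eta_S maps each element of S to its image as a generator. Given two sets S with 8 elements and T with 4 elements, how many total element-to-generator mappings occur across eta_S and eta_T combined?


The unit eta_X: X -> U(F(X)) of the Free-Forgetful adjunction
maps each element of X to a generator of F(X). For X = S + T (disjoint
union in Set), |S + T| = |S| + |T|.
Total mappings = 8 + 4 = 12.

12


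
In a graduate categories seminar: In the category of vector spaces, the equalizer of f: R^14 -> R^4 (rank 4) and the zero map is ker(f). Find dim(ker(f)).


The equalizer of f and the zero map is ker(f).
By the rank-nullity theorem: dim(ker(f)) = dim(domain) - rank(f).
dim(ker(f)) = 14 - 4 = 10

10


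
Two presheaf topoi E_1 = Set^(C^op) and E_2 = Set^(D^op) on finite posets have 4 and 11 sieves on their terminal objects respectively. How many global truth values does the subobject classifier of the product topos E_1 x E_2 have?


In a product of presheaf topoi E_1 x E_2, the subobject classifier
is Omega = Omega_1 x Omega_2 (componentwise), so
|Omega(top)| = |Omega_1(top_1)| * |Omega_2(top_2)|.
= 4 * 11 = 44.

44


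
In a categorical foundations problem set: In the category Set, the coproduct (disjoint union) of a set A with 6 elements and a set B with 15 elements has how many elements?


In Set, the coproduct A + B is the disjoint union.
|A + B| = |A| + |B| = 6 + 15 = 21

21


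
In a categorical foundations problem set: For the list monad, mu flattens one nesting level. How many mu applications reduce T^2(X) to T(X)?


Each application of mu: T^2 -> T removes one layer of nesting.
Starting at depth 2 (i.e., T^2(X)), we need to reach T(X).
Number of mu applications = 2 - 1 = 1

1


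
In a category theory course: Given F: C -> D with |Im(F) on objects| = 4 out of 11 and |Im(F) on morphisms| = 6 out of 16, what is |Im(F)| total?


The image of F consists of distinct objects and distinct morphisms.
|Im(F)| on objects = 4
|Im(F)| on morphisms = 6
Total image cardinality = 4 + 6 = 10

10


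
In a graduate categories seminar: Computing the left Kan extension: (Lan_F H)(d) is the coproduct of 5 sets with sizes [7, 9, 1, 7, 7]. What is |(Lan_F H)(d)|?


Pointwise, the left Kan extension (Lan_F H)(d) is the colimit, indexed
by the comma category (F downarrow d), of H composed with the
projection (F downarrow d) -> C. Here that colimit is given
as a coproduct (disjoint union) of sets, so its cardinality is the
sum of the sizes of the summands.
Coproduct of sets with sizes: 7 + 9 + 1 + 7 + 7
= 31

31


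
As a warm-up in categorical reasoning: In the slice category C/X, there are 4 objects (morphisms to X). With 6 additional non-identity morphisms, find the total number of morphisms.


In the slice category C/X, objects are morphisms to X.
Identity morphisms: 4 (one per object of C/X).
Non-identity morphisms: 6.
Total = 4 + 6 = 10

10


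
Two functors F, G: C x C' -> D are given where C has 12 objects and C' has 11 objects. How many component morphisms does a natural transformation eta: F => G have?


A natural transformation eta: F => G assigns one component morphism per
object of the domain category.
The domain is the product category C x C', so
|Ob(C x C')| = |Ob(C)| * |Ob(C')| = 12 * 11 = 132.
Therefore eta has 132 component morphisms.

132


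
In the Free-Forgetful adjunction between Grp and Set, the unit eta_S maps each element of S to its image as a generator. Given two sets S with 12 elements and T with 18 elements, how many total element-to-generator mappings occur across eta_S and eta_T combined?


The unit eta_X: X -> U(F(X)) of the Free-Forgetful adjunction
maps each element of X to a generator of F(X). For X = S + T (disjoint
union in Set), |S + T| = |S| + |T|.
Total mappings = 12 + 18 = 30.

30


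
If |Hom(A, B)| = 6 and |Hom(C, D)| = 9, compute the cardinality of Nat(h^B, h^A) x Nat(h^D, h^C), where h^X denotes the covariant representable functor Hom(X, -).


By the Yoneda lemma, Nat(h^B, h^A) is isomorphic to Hom(A, B),
so |Nat(h^B, h^A)| = |Hom(A, B)| and |Nat(h^D, h^C)| = |Hom(C, D)|.
|Hom(A, B)| = 6, |Hom(C, D)| = 9.
|Nat(h^B, h^A) x Nat(h^D, h^C)| = 6 * 9 = 54

54


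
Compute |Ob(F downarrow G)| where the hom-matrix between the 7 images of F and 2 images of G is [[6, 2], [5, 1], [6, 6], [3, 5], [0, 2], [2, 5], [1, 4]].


Objects of (F downarrow G) are triples (a, b, h: F(a)->G(b)).
The count equals the sum of all entries in the hom-matrix.
sum(row 0) = 8
sum(row 1) = 6
sum(row 2) = 12
sum(row 3) = 8
sum(row 4) = 2
sum(row 5) = 7
sum(row 6) = 5
Grand total = 48

48


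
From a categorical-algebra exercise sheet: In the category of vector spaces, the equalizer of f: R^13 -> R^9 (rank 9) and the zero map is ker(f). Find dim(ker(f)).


The equalizer of f and the zero map is ker(f).
By the rank-nullity theorem: dim(ker(f)) = dim(domain) - rank(f).
dim(ker(f)) = 13 - 9 = 4

4


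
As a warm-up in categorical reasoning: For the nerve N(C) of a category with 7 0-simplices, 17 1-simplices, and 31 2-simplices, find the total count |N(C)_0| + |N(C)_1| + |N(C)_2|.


The 2-skeleton of the nerve N(C) consists of simplices in dimensions 0, 1, 2:
  |N(C)_0| = 7 (objects)
  |N(C)_1| = 17 (morphisms)
  |N(C)_2| = 31 (composable pairs)
Total = 7 + 17 + 31 = 55

55


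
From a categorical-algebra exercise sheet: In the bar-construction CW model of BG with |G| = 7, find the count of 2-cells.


In the bar-construction CW model of BG, the n-cells are indexed by
n-tuples [g_1|...|g_n] of non-identity elements of G (degenerate
simplices with some g_i = e do not contribute cells), so there are
(|G| - 1)^n n-cells.
For dim = 2 with |G| = 7:
cells = (7 - 1)^2 = 6^2 = 36

36


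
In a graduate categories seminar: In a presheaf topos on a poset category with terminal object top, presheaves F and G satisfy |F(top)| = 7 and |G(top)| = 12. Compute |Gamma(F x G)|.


Global sections of a presheaf on a poset with terminal top satisfy
Gamma(H) ~ H(top). Presheaves admit pointwise products, so
(F x G)(top) = F(top) x G(top) (Cartesian product).
|Gamma(F x G)| = |F(top)| * |G(top)| = 7 * 12 = 84.

84


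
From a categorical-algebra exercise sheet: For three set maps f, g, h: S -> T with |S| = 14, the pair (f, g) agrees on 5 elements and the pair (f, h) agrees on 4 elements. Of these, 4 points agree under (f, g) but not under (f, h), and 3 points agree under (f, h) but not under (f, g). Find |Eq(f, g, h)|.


Eq(f, g, h) is the triple-agreement set: points in S where all three
maps take the same value. Using inclusion-exclusion on the pairwise data:
Pair (f, g) agrees on 5 points; pair (f, h) on 4 points.
Points agreeing under (f, g) but not (f, h) = 4; under (f, h) but not (f, g) = 3.
Triple-agreement = agreement-in-(f, g) minus points that agree under (f, g) but not (f, h):
|Eq(f, g, h)| = 5 - 4 = 1
(cross-check via (f, h): 4 - 3 = 1.)

1


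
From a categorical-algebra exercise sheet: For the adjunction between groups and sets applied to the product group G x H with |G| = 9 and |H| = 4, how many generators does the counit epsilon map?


The counit epsilon_K: F(U(K)) -> K of the Free-Forgetful adjunction
maps |K| generators of F(U(K)) into K. For K = G x H (the product group),
|G x H| = |G| * |H|.
Total generators mapped = 9 * 4 = 36.

36


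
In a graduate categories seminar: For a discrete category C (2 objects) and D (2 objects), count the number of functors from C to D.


A functor from a discrete category C to D is determined by
where each object maps. Each of the 2 objects of C can map
to any of the 2 objects of D independently.
Number of functors = 2^2 = 4

4


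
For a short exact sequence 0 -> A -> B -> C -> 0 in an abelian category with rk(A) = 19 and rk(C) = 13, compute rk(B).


For a short exact sequence 0 -> A -> B -> C -> 0,
rank is additive: rank(B) = rank(A) + rank(C).
rank(B) = 19 + 13 = 32

32


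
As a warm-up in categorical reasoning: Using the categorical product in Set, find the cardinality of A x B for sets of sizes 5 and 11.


In Set, the product A x B is the Cartesian product.
By the universal property, |A x B| = |A| * |B|.
|A x B| = 5 * 11 = 55

55


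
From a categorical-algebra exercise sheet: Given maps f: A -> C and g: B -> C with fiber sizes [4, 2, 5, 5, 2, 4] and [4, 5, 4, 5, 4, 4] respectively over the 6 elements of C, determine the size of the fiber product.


The pullback A x_C B consists of pairs (a, b) with f(a) = g(b).
For each element c in C, the fiber product has |f^-1(c)| * |g^-1(c)| elements.
Summing over C: 4 * 4 + 2 * 5 + 5 * 4 + 5 * 5 + 2 * 4 + 4 * 4
= 16 + 10 + 20 + 25 + 8 + 16 = 95

95


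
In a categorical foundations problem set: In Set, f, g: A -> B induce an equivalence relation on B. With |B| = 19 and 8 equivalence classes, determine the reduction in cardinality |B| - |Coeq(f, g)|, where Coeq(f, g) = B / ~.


The coequalizer Coeq(f, g) = B / ~ has one element per equivalence class.
|B| = 19, |Coeq(f, g)| = 8.
|B| - |Coeq(f, g)| = 19 - 8 = 11.

11


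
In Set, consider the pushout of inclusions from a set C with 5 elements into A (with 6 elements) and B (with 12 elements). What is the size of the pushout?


The pushout A +_C B identifies the images of C in A and B.
|A +_C B| = |A| + |B| - |C| (for injections).
= 6 + 12 - 5 = 13

13


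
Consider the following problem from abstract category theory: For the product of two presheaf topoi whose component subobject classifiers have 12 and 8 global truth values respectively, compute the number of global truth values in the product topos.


In a product of presheaf topoi E_1 x E_2, the subobject classifier
is Omega = Omega_1 x Omega_2 (componentwise), so
|Omega(top)| = |Omega_1(top_1)| * |Omega_2(top_2)|.
= 12 * 8 = 96.

96


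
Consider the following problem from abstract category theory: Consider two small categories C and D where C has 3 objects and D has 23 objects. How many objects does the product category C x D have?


The product category C x D has objects that are pairs (c, d).
Number of pairs = |Ob(C)| * |Ob(D)| = 3 * 23 = 69

69


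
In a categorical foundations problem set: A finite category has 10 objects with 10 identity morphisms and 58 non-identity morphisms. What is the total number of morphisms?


Each object has an identity morphism, giving 10 identities.
Adding the 58 non-identity morphisms:
Total = 10 + 58 = 68

68


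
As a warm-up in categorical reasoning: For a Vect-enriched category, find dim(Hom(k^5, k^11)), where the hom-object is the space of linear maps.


In Vect-enriched categories, Hom(k^n, k^m) is the space of m x n matrices.
dim(Hom(k^5, k^11)) = 11 * 5 = 55

55


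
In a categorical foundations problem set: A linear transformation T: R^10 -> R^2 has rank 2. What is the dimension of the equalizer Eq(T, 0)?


The equalizer of f and the zero map is ker(f).
By the rank-nullity theorem: dim(ker(f)) = dim(domain) - rank(f).
dim(ker(f)) = 10 - 2 = 8

8


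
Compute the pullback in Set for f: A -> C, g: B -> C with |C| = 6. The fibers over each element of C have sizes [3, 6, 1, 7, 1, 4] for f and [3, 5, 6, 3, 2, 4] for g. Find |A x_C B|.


The pullback A x_C B consists of pairs (a, b) with f(a) = g(b).
For each element c in C, the fiber product has |f^-1(c)| * |g^-1(c)| elements.
Summing over C: 3 * 3 + 6 * 5 + 1 * 6 + 7 * 3 + 1 * 2 + 4 * 4
= 9 + 30 + 6 + 21 + 2 + 16 = 84

84


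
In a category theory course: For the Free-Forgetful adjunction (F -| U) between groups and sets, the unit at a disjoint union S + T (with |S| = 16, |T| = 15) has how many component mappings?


The unit eta_X: X -> U(F(X)) of the Free-Forgetful adjunction
maps each element of X to a generator of F(X). For X = S + T (disjoint
union in Set), |S + T| = |S| + |T|.
Total mappings = 16 + 15 = 31.

31


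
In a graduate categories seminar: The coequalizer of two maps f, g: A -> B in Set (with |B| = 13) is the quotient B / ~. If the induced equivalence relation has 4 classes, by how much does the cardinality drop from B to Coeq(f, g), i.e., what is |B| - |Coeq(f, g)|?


The coequalizer Coeq(f, g) = B / ~ has one element per equivalence class.
|B| = 13, |Coeq(f, g)| = 4.
|B| - |Coeq(f, g)| = 13 - 4 = 9.

9


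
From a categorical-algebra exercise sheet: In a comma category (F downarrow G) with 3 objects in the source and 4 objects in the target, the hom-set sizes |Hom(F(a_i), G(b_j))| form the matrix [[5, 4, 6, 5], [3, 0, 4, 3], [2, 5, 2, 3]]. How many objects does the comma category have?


Objects of (F downarrow G) are triples (a, b, h: F(a)->G(b)).
The count equals the sum of all entries in the hom-matrix.
sum(row 0) = 20
sum(row 1) = 10
sum(row 2) = 12
Grand total = 42

42


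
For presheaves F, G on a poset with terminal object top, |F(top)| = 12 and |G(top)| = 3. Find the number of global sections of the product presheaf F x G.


Global sections of a presheaf on a poset with terminal top satisfy
Gamma(H) ~ H(top). Presheaves admit pointwise products, so
(F x G)(top) = F(top) x G(top) (Cartesian product).
|Gamma(F x G)| = |F(top)| * |G(top)| = 12 * 3 = 36.

36


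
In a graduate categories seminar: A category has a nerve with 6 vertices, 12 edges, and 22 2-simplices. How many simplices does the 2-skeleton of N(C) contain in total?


The 2-skeleton of the nerve N(C) consists of simplices in dimensions 0, 1, 2:
  |N(C)_0| = 6 (objects)
  |N(C)_1| = 12 (morphisms)
  |N(C)_2| = 22 (composable pairs)
Total = 6 + 12 + 22 = 40

40


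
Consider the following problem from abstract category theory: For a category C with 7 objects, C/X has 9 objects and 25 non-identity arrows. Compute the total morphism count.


In the slice category C/X, objects are morphisms to X.
Identity morphisms: 9 (one per object of C/X).
Non-identity morphisms: 25.
Total = 9 + 25 = 34

34


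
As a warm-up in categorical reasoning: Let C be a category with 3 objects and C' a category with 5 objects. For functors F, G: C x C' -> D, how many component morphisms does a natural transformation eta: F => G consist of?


A natural transformation eta: F => G assigns one component morphism per
object of the domain category.
The domain is the product category C x C', so
|Ob(C x C')| = |Ob(C)| * |Ob(C')| = 3 * 5 = 15.
Therefore eta has 15 component morphisms.

15


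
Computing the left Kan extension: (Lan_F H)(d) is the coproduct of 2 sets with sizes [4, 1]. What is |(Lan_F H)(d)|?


Pointwise, the left Kan extension (Lan_F H)(d) is the colimit, indexed
by the comma category (F downarrow d), of H composed with the
projection (F downarrow d) -> C. Here that colimit is given
as a coproduct (disjoint union) of sets, so its cardinality is the
sum of the sizes of the summands.
Coproduct of sets with sizes: 4 + 1
= 5

5


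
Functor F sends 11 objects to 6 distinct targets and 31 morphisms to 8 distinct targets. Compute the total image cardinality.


The image of F consists of distinct objects and distinct morphisms.
|Im(F)| on objects = 6
|Im(F)| on morphisms = 8
Total image cardinality = 6 + 8 = 14

14


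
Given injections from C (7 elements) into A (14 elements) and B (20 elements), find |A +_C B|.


The pushout A +_C B identifies the images of C in A and B.
|A +_C B| = |A| + |B| - |C| (for injections).
= 14 + 20 - 7 = 27

27


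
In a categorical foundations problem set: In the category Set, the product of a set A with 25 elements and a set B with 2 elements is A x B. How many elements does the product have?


In Set, the product A x B is the Cartesian product.
By the universal property, |A x B| = |A| * |B|.
|A x B| = 25 * 2 = 50

50


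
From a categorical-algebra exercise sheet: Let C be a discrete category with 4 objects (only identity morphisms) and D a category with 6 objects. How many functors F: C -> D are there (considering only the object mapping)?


A functor from a discrete category C to D is determined by
where each object maps. Each of the 4 objects of C can map
to any of the 6 objects of D independently.
Number of functors = 6^4 = 1296

1296


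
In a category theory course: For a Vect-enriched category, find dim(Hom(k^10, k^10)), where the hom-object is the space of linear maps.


In Vect-enriched categories, Hom(k^n, k^m) is the space of m x n matrices.
dim(Hom(k^10, k^10)) = 10 * 10 = 100

100


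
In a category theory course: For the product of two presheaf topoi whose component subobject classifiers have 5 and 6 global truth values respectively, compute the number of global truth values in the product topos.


In a product of presheaf topoi E_1 x E_2, the subobject classifier
is Omega = Omega_1 x Omega_2 (componentwise), so
|Omega(top)| = |Omega_1(top_1)| * |Omega_2(top_2)|.
= 5 * 6 = 30.

30


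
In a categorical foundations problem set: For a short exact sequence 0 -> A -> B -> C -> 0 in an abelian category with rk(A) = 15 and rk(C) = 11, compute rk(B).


For a short exact sequence 0 -> A -> B -> C -> 0,
rank is additive: rank(B) = rank(A) + rank(C).
rank(B) = 15 + 11 = 26

26


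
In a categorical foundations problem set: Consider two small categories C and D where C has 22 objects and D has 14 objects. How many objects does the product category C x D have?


The product category C x D has objects that are pairs (c, d).
Number of pairs = |Ob(C)| * |Ob(D)| = 22 * 14 = 308

308


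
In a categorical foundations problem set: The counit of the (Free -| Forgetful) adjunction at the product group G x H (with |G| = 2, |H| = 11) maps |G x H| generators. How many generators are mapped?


The counit epsilon_K: F(U(K)) -> K of the Free-Forgetful adjunction
maps |K| generators of F(U(K)) into K. For K = G x H (the product group),
|G x H| = |G| * |H|.
Total generators mapped = 2 * 11 = 22.

22


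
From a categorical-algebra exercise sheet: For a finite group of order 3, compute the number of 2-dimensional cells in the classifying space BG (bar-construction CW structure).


In the bar-construction CW model of BG, the n-cells are indexed by
n-tuples [g_1|...|g_n] of non-identity elements of G (degenerate
simplices with some g_i = e do not contribute cells), so there are
(|G| - 1)^n n-cells.
For dim = 2 with |G| = 3:
cells = (3 - 1)^2 = 2^2 = 4

4


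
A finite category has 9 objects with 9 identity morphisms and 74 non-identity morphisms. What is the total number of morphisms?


Each object has an identity morphism, giving 9 identities.
Adding the 74 non-identity morphisms:
Total = 9 + 74 = 83

83


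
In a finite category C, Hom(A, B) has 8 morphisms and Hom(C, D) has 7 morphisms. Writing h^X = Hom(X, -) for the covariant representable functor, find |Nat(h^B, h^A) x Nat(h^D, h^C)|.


By the Yoneda lemma, Nat(h^B, h^A) is isomorphic to Hom(A, B),
so |Nat(h^B, h^A)| = |Hom(A, B)| and |Nat(h^D, h^C)| = |Hom(C, D)|.
|Hom(A, B)| = 8, |Hom(C, D)| = 7.
|Nat(h^B, h^A) x Nat(h^D, h^C)| = 8 * 7 = 56

56


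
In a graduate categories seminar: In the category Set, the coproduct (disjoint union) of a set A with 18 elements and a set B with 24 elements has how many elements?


In Set, the coproduct A + B is the disjoint union.
|A + B| = |A| + |B| = 18 + 24 = 42

42


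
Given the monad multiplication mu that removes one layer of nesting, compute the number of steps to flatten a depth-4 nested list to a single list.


Each application of mu: T^2 -> T removes one layer of nesting.
Starting at depth 4 (i.e., T^4(X)), we need to reach T(X).
Number of mu applications = 4 - 1 = 3

3


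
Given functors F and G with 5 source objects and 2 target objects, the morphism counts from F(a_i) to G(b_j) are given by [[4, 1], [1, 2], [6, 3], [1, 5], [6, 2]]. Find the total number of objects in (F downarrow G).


Objects of (F downarrow G) are triples (a, b, h: F(a)->G(b)).
The count equals the sum of all entries in the hom-matrix.
sum(row 0) = 5
sum(row 1) = 3
sum(row 2) = 9
sum(row 3) = 6
sum(row 4) = 8
Grand total = 31

31


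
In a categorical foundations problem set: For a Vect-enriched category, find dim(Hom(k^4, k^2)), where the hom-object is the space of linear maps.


In Vect-enriched categories, Hom(k^n, k^m) is the space of m x n matrices.
dim(Hom(k^4, k^2)) = 2 * 4 = 8

8


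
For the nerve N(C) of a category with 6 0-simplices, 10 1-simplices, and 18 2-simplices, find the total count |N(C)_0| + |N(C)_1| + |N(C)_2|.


The 2-skeleton of the nerve N(C) consists of simplices in dimensions 0, 1, 2:
  |N(C)_0| = 6 (objects)
  |N(C)_1| = 10 (morphisms)
  |N(C)_2| = 18 (composable pairs)
Total = 6 + 10 + 18 = 34

34


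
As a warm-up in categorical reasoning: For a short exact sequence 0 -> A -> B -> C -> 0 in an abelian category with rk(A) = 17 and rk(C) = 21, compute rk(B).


For a short exact sequence 0 -> A -> B -> C -> 0,
rank is additive: rank(B) = rank(A) + rank(C).
rank(B) = 17 + 21 = 38

38


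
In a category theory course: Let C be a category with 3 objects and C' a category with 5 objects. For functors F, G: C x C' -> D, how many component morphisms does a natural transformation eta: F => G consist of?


A natural transformation eta: F => G assigns one component morphism per
object of the domain category.
The domain is the product category C x C', so
|Ob(C x C')| = |Ob(C)| * |Ob(C')| = 3 * 5 = 15.
Therefore eta has 15 component morphisms.

15


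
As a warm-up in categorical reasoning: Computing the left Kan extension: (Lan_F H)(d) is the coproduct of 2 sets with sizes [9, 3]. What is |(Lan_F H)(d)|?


Pointwise, the left Kan extension (Lan_F H)(d) is the colimit, indexed
by the comma category (F downarrow d), of H composed with the
projection (F downarrow d) -> C. Here that colimit is given
as a coproduct (disjoint union) of sets, so its cardinality is the
sum of the sizes of the summands.
Coproduct of sets with sizes: 9 + 3
= 12

12


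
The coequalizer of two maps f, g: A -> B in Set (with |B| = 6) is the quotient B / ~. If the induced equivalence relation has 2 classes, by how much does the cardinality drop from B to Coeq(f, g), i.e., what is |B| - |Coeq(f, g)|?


The coequalizer Coeq(f, g) = B / ~ has one element per equivalence class.
|B| = 6, |Coeq(f, g)| = 2.
|B| - |Coeq(f, g)| = 6 - 2 = 4.

4
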